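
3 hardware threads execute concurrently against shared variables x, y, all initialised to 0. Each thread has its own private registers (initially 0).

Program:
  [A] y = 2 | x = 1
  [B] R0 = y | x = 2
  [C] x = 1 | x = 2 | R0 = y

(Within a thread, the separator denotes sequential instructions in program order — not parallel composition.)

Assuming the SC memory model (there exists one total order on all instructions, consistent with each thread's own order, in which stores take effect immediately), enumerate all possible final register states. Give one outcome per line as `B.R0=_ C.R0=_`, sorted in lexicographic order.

B.R0=0 C.R0=0
B.R0=0 C.R0=2
B.R0=2 C.R0=0
B.R0=2 C.R0=2

outcome vector order: (B.R0,C.R0)
|SC outcomes| = 4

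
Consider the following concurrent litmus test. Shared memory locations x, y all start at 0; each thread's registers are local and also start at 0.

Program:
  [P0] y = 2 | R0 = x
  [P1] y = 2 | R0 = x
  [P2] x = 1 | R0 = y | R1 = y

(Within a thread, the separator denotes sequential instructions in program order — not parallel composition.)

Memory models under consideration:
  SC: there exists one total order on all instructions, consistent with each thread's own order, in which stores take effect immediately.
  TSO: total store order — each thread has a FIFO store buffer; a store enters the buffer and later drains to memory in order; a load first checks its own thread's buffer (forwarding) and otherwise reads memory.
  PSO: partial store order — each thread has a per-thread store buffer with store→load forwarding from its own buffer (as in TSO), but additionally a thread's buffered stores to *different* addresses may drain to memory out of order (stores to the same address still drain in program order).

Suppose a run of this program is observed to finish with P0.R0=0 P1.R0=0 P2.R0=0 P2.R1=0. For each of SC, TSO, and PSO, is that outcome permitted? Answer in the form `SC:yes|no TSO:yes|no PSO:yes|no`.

outcome vector order: (P0.R0,P1.R0,P2.R0,P2.R1)
SC: 6 outcomes — {0/0/2/2, 0/1/2/2, 1/0/2/2, 1/1/0/0, 1/1/0/2, 1/1/2/2}
TSO: 12 outcomes — {0/0/0/0, 0/0/0/2, 0/0/2/2, 0/1/0/0, 0/1/0/2, 0/1/2/2, 1/0/0/0, 1/0/0/2, 1/0/2/2, 1/1/0/0, 1/1/0/2, 1/1/2/2}
PSO: 12 outcomes — {0/0/0/0, 0/0/0/2, 0/0/2/2, 0/1/0/0, 0/1/0/2, 0/1/2/2, 1/0/0/0, 1/0/0/2, 1/0/2/2, 1/1/0/0, 1/1/0/2, 1/1/2/2}
target 0/0/0/0 ∈ {TSO,PSO}

SC:no TSO:yes PSO:yes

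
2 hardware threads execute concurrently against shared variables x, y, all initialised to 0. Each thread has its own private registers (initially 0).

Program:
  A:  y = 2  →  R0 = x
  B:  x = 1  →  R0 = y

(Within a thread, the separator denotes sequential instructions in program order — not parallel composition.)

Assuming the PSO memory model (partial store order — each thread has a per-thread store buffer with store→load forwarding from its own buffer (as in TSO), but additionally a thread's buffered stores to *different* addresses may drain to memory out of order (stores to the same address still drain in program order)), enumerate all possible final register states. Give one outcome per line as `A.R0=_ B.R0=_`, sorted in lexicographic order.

A.R0=0 B.R0=0
A.R0=0 B.R0=2
A.R0=1 B.R0=0
A.R0=1 B.R0=2

outcome vector order: (A.R0,B.R0)
|PSO outcomes| = 4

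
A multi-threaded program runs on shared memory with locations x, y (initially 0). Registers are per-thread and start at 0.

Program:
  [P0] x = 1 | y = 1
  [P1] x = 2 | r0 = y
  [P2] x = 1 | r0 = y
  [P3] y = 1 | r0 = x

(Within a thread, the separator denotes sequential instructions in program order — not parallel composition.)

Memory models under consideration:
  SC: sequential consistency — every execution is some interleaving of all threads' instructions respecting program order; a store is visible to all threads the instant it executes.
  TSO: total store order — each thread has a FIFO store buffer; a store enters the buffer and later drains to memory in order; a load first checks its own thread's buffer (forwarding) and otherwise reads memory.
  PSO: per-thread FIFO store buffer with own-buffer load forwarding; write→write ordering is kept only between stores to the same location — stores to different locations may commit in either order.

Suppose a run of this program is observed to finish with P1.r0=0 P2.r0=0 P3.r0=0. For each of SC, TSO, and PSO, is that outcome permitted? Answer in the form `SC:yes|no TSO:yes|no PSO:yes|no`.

SC:no TSO:yes PSO:yes

outcome vector order: (P1.r0,P2.r0,P3.r0)
SC (9): 0/0/1, 0/0/2, 0/1/1, 0/1/2, 1/0/1, 1/0/2, 1/1/0, 1/1/1, 1/1/2
TSO (12): 0/0/0, 0/0/1, 0/0/2, 0/1/0, 0/1/1, 0/1/2, 1/0/0, 1/0/1, 1/0/2, 1/1/0, 1/1/1, 1/1/2
PSO (12): 0/0/0, 0/0/1, 0/0/2, 0/1/0, 0/1/1, 0/1/2, 1/0/0, 1/0/1, 1/0/2, 1/1/0, 1/1/1, 1/1/2
target 0/0/0 ∈ {TSO,PSO}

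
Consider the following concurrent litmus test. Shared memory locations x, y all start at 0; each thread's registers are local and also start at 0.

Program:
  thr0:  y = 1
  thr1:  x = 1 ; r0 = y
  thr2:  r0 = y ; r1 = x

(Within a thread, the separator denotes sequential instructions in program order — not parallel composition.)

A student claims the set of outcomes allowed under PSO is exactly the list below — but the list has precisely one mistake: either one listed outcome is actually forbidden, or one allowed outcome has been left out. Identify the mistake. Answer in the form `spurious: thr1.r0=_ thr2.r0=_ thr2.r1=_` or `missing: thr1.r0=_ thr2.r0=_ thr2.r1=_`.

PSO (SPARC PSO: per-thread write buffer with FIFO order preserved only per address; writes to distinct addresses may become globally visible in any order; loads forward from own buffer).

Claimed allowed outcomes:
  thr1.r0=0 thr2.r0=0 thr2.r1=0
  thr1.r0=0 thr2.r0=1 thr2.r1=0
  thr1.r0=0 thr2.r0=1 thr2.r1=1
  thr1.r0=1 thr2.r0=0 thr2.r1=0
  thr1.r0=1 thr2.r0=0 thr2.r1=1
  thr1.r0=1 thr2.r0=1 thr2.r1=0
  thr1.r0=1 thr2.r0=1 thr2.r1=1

outcome vector order: (thr1.r0,thr2.r0,thr2.r1)
PSO: 8 outcomes — {(0,0,0), (0,0,1), (0,1,0), (0,1,1), (1,0,0), (1,0,1), (1,1,0), (1,1,1)}
PSO∖claimed = {(0,0,1)}

missing: thr1.r0=0 thr2.r0=0 thr2.r1=1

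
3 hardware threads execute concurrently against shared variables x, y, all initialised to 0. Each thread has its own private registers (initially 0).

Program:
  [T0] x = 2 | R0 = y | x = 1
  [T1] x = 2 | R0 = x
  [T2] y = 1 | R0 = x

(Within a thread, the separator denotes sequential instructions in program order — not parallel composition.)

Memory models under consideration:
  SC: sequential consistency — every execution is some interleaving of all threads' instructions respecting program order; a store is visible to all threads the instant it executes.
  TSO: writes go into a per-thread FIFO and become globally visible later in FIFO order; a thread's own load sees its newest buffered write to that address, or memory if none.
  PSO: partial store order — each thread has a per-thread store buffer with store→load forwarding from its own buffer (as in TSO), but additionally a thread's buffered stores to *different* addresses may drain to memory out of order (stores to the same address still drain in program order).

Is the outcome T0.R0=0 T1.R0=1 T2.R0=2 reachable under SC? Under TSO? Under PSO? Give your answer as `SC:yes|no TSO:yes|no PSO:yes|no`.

SC:yes TSO:yes PSO:yes

outcome vector order: (T0.R0,T1.R0,T2.R0)
SC: 10 outcomes — {<0 1 1>, <0 1 2>, <0 2 1>, <0 2 2>, <1 1 0>, <1 1 1>, <1 1 2>, <1 2 0>, <1 2 1>, <1 2 2>}
TSO: 12 outcomes — {<0 1 0>, <0 1 1>, <0 1 2>, <0 2 0>, <0 2 1>, <0 2 2>, <1 1 0>, <1 1 1>, <1 1 2>, <1 2 0>, <1 2 1>, <1 2 2>}
PSO: 12 outcomes — {<0 1 0>, <0 1 1>, <0 1 2>, <0 2 0>, <0 2 1>, <0 2 2>, <1 1 0>, <1 1 1>, <1 1 2>, <1 2 0>, <1 2 1>, <1 2 2>}
target <0 1 2> ∈ {SC,TSO,PSO}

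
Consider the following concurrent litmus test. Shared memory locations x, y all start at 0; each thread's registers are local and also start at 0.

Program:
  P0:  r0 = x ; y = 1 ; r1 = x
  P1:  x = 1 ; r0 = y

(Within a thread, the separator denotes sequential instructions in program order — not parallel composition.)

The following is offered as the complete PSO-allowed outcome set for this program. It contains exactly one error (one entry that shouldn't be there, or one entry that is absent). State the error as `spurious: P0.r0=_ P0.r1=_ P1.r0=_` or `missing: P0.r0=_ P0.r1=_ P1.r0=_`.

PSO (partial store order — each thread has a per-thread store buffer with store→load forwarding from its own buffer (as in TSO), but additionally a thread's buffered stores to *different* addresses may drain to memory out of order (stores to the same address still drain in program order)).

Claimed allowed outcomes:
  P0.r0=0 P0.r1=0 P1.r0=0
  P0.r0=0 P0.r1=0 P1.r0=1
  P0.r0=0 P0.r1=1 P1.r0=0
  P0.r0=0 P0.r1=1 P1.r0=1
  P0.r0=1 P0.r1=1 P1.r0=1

outcome vector order: (P0.r0,P0.r1,P1.r0)
PSO (6): <0 0 0> <0 0 1> <0 1 0> <0 1 1> <1 1 0> <1 1 1>
PSO∖claimed = {<1 1 0>}

missing: P0.r0=1 P0.r1=1 P1.r0=0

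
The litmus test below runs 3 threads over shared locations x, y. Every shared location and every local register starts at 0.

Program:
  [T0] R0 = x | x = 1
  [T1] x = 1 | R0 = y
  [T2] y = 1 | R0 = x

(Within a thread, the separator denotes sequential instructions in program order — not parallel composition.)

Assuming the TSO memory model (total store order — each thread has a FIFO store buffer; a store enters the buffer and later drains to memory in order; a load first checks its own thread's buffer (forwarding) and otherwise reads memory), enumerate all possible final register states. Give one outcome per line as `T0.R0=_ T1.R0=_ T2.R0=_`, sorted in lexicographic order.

T0.R0=0 T1.R0=0 T2.R0=0
T0.R0=0 T1.R0=0 T2.R0=1
T0.R0=0 T1.R0=1 T2.R0=0
T0.R0=0 T1.R0=1 T2.R0=1
T0.R0=1 T1.R0=0 T2.R0=0
T0.R0=1 T1.R0=0 T2.R0=1
T0.R0=1 T1.R0=1 T2.R0=0
T0.R0=1 T1.R0=1 T2.R0=1

outcome vector order: (T0.R0,T1.R0,T2.R0)
|TSO outcomes| = 8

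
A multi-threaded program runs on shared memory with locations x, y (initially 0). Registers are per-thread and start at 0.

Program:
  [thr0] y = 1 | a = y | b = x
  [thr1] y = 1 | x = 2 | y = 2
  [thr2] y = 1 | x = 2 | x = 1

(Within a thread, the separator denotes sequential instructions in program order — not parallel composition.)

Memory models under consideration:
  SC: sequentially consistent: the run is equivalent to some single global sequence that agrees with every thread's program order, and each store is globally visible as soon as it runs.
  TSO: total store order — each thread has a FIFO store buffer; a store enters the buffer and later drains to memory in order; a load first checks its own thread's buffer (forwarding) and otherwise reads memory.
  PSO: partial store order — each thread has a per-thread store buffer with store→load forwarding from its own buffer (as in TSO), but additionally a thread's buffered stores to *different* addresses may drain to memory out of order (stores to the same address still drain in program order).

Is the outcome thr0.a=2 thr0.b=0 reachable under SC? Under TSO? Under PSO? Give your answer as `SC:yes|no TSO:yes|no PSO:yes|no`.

outcome vector order: (thr0.a,thr0.b)
under SC → 10, 11, 12, 21, 22
under TSO → 10, 11, 12, 21, 22
under PSO → 10, 11, 12, 20, 21, 22
target 20 ∈ {PSO}

SC:no TSO:no PSO:yes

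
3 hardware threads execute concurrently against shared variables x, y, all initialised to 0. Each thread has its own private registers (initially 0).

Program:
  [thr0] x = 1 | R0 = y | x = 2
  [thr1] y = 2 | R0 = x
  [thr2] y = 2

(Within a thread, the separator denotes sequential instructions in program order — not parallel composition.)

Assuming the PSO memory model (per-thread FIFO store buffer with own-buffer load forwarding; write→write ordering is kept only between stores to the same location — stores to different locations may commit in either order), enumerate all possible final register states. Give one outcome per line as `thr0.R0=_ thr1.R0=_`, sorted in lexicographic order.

thr0.R0=0 thr1.R0=0
thr0.R0=0 thr1.R0=1
thr0.R0=0 thr1.R0=2
thr0.R0=2 thr1.R0=0
thr0.R0=2 thr1.R0=1
thr0.R0=2 thr1.R0=2

outcome vector order: (thr0.R0,thr1.R0)
|PSO outcomes| = 6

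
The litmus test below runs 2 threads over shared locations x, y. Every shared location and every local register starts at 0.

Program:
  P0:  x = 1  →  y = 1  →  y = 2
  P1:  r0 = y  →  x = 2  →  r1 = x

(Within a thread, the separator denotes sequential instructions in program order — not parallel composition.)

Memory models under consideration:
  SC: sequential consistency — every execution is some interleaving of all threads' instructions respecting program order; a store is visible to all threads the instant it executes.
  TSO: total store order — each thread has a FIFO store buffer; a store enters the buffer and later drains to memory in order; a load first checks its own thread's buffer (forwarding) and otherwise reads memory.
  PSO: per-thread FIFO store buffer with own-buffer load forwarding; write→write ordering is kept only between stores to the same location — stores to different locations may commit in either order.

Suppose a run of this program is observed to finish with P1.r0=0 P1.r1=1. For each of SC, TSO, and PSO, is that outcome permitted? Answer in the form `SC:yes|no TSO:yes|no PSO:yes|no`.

outcome vector order: (P1.r0,P1.r1)
[SC] allowed = {0/1; 0/2; 1/2; 2/2}
[TSO] allowed = {0/1; 0/2; 1/2; 2/2}
[PSO] allowed = {0/1; 0/2; 1/1; 1/2; 2/1; 2/2}
target 0/1 ∈ {SC,TSO,PSO}

SC:yes TSO:yes PSO:yes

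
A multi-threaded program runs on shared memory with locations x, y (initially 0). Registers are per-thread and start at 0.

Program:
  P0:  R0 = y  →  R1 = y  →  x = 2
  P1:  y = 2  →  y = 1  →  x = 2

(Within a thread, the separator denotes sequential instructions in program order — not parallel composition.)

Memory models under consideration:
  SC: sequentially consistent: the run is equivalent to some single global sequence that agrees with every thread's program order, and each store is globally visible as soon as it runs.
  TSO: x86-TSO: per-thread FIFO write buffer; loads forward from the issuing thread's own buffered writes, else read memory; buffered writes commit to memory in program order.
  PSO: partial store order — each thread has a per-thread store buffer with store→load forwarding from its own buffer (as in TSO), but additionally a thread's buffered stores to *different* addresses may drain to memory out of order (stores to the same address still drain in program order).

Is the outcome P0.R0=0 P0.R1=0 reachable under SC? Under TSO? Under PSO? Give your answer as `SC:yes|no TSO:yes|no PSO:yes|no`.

outcome vector order: (P0.R0,P0.R1)
SC: 6 outcomes — {(0,0), (0,1), (0,2), (1,1), (2,1), (2,2)}
TSO: 6 outcomes — {(0,0), (0,1), (0,2), (1,1), (2,1), (2,2)}
PSO: 6 outcomes — {(0,0), (0,1), (0,2), (1,1), (2,1), (2,2)}
target (0,0) ∈ {SC,TSO,PSO}

SC:yes TSO:yes PSO:yes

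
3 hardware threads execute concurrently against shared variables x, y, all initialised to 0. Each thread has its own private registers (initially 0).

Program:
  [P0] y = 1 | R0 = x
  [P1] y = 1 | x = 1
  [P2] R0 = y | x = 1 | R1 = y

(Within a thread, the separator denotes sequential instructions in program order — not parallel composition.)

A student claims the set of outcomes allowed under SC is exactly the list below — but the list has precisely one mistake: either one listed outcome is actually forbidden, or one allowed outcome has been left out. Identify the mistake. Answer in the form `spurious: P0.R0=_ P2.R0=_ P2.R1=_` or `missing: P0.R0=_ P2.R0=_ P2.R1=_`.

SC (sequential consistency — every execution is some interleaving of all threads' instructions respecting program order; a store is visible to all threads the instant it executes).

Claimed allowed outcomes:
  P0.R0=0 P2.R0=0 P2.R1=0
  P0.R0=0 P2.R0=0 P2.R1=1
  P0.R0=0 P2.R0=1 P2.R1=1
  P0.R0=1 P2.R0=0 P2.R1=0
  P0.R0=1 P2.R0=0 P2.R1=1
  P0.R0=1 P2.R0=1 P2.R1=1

spurious: P0.R0=0 P2.R0=0 P2.R1=0

outcome vector order: (P0.R0,P2.R0,P2.R1)
under SC → (0,0,1), (0,1,1), (1,0,0), (1,0,1), (1,1,1)
claimed∖SC = {(0,0,0)}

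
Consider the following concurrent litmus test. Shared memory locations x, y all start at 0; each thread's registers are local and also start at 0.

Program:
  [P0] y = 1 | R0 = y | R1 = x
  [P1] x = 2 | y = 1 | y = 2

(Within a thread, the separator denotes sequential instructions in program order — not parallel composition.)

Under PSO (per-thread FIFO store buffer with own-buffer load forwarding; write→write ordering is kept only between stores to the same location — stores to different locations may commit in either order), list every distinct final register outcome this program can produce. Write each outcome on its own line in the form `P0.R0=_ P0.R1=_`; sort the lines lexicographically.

P0.R0=1 P0.R1=0
P0.R0=1 P0.R1=2
P0.R0=2 P0.R1=0
P0.R0=2 P0.R1=2

outcome vector order: (P0.R0,P0.R1)
|PSO outcomes| = 4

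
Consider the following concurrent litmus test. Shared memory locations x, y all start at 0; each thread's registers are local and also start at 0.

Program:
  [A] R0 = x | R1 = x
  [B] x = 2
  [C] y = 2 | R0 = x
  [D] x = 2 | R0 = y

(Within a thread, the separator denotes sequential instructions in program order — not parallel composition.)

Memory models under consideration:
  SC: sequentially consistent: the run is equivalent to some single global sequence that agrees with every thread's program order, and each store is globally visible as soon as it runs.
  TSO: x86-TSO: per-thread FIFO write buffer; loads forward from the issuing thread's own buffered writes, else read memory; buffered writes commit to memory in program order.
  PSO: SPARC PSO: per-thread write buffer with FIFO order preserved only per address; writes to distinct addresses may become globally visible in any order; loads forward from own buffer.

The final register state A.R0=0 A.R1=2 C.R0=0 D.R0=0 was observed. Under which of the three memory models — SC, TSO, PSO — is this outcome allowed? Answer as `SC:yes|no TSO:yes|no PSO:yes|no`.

outcome vector order: (A.R0,A.R1,C.R0,D.R0)
under SC → (0,0,0,2), (0,0,2,0), (0,0,2,2), (0,2,0,2), (0,2,2,0), (0,2,2,2), (2,2,0,2), (2,2,2,0), (2,2,2,2)
under TSO → (0,0,0,0), (0,0,0,2), (0,0,2,0), (0,0,2,2), (0,2,0,0), (0,2,0,2), (0,2,2,0), (0,2,2,2), (2,2,0,0), (2,2,0,2), (2,2,2,0), (2,2,2,2)
under PSO → (0,0,0,0), (0,0,0,2), (0,0,2,0), (0,0,2,2), (0,2,0,0), (0,2,0,2), (0,2,2,0), (0,2,2,2), (2,2,0,0), (2,2,0,2), (2,2,2,0), (2,2,2,2)
target (0,2,0,0) ∈ {TSO,PSO}

SC:no TSO:yes PSO:yes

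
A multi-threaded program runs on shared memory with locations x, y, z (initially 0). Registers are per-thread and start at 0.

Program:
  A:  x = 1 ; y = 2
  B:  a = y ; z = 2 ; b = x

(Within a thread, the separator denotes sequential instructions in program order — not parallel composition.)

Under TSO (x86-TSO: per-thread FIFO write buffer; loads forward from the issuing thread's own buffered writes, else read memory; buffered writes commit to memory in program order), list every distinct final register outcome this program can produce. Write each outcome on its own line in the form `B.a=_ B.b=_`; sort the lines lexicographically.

outcome vector order: (B.a,B.b)
|TSO outcomes| = 3

B.a=0 B.b=0
B.a=0 B.b=1
B.a=2 B.b=1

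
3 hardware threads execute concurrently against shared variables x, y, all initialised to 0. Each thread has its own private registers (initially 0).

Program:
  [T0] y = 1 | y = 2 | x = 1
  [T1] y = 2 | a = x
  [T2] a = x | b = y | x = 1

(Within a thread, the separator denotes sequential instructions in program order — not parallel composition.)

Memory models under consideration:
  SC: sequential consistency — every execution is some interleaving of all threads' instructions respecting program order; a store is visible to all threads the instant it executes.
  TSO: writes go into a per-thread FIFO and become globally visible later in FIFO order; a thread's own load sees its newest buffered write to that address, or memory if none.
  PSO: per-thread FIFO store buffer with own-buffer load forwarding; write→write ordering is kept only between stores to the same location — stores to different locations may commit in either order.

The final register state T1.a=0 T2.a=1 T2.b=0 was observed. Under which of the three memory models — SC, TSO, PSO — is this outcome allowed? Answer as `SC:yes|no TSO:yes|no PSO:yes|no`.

outcome vector order: (T1.a,T2.a,T2.b)
under SC → 0/0/0 0/0/1 0/0/2 0/1/2 1/0/0 1/0/1 1/0/2 1/1/2
under TSO → 0/0/0 0/0/1 0/0/2 0/1/2 1/0/0 1/0/1 1/0/2 1/1/2
under PSO → 0/0/0 0/0/1 0/0/2 0/1/0 0/1/1 0/1/2 1/0/0 1/0/1 1/0/2 1/1/0 1/1/1 1/1/2
target 0/1/0 ∈ {PSO}

SC:no TSO:no PSO:yes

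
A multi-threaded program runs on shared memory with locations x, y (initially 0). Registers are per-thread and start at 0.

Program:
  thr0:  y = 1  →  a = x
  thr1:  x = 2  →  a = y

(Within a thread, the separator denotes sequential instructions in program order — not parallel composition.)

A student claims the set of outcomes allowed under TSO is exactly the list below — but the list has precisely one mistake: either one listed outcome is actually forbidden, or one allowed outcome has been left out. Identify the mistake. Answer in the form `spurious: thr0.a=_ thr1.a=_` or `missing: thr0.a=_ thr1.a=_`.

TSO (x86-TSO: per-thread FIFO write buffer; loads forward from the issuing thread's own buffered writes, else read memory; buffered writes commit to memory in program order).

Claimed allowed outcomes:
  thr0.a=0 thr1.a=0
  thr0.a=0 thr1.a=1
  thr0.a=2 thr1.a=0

missing: thr0.a=2 thr1.a=1

outcome vector order: (thr0.a,thr1.a)
[TSO] allowed = {00 01 20 21}
TSO∖claimed = {21}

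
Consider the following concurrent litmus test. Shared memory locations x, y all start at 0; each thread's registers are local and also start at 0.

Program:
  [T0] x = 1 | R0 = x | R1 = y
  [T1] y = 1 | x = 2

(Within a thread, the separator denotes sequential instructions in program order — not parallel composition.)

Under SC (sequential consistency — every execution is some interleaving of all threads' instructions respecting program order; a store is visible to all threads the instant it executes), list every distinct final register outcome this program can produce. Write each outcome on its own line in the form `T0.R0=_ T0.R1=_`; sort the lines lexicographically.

T0.R0=1 T0.R1=0
T0.R0=1 T0.R1=1
T0.R0=2 T0.R1=1

outcome vector order: (T0.R0,T0.R1)
|SC outcomes| = 3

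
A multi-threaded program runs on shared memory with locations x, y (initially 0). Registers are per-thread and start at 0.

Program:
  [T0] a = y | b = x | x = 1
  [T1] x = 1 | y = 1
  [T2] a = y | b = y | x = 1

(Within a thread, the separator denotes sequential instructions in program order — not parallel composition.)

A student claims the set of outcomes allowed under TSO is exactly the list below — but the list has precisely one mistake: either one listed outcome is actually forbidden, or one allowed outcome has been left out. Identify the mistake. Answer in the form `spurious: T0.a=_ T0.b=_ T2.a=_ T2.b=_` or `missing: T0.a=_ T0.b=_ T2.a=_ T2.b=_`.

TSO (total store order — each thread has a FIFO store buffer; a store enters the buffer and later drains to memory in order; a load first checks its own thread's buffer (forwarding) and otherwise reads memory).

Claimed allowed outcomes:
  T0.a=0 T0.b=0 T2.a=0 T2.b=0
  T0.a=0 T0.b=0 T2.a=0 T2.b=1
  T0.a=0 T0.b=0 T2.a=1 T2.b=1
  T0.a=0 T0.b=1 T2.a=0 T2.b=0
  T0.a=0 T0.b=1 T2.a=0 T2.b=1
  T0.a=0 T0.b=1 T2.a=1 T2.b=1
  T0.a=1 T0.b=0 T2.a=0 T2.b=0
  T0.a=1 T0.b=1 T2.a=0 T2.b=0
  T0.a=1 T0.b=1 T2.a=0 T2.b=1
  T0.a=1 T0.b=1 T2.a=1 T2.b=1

spurious: T0.a=1 T0.b=0 T2.a=0 T2.b=0

outcome vector order: (T0.a,T0.b,T2.a,T2.b)
under TSO → 0000, 0001, 0011, 0100, 0101, 0111, 1100, 1101, 1111
claimed∖TSO = {1000}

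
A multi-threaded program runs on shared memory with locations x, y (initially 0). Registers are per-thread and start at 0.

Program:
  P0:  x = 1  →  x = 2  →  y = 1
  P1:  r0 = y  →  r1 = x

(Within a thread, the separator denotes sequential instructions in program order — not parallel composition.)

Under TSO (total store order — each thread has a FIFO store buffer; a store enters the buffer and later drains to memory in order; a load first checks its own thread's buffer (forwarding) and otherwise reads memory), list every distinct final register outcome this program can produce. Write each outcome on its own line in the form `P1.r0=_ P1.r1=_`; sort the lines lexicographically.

outcome vector order: (P1.r0,P1.r1)
|TSO outcomes| = 4

P1.r0=0 P1.r1=0
P1.r0=0 P1.r1=1
P1.r0=0 P1.r1=2
P1.r0=1 P1.r1=2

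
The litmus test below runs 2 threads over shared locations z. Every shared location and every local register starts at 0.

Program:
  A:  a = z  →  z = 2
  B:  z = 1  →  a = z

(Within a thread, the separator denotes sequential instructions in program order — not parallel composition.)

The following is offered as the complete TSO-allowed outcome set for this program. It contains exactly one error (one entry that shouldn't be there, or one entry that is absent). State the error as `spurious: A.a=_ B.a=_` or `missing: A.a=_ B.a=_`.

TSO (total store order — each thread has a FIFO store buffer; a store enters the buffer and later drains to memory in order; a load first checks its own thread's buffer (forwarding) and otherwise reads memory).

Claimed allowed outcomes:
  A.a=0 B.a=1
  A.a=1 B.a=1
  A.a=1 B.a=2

missing: A.a=0 B.a=2

outcome vector order: (A.a,B.a)
TSO (4): <0 1>, <0 2>, <1 1>, <1 2>
TSO∖claimed = {<0 2>}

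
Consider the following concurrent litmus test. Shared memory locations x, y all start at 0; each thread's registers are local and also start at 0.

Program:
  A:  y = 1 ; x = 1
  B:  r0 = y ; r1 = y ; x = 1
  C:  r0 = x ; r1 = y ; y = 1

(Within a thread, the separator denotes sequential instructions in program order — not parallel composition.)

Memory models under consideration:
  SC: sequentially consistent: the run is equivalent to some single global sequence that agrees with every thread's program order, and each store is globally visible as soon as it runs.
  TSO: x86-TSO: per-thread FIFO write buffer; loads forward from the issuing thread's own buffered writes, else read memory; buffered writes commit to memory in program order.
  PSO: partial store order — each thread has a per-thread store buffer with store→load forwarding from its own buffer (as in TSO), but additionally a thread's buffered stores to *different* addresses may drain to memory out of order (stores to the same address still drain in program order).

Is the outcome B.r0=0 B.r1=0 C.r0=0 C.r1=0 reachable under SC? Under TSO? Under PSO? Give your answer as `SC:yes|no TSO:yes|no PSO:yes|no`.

SC:yes TSO:yes PSO:yes

outcome vector order: (B.r0,B.r1,C.r0,C.r1)
[SC] allowed = {0/0/0/0, 0/0/0/1, 0/0/1/0, 0/0/1/1, 0/1/0/0, 0/1/0/1, 0/1/1/1, 1/1/0/0, 1/1/0/1, 1/1/1/1}
[TSO] allowed = {0/0/0/0, 0/0/0/1, 0/0/1/0, 0/0/1/1, 0/1/0/0, 0/1/0/1, 0/1/1/1, 1/1/0/0, 1/1/0/1, 1/1/1/1}
[PSO] allowed = {0/0/0/0, 0/0/0/1, 0/0/1/0, 0/0/1/1, 0/1/0/0, 0/1/0/1, 0/1/1/0, 0/1/1/1, 1/1/0/0, 1/1/0/1, 1/1/1/0, 1/1/1/1}
target 0/0/0/0 ∈ {SC,TSO,PSO}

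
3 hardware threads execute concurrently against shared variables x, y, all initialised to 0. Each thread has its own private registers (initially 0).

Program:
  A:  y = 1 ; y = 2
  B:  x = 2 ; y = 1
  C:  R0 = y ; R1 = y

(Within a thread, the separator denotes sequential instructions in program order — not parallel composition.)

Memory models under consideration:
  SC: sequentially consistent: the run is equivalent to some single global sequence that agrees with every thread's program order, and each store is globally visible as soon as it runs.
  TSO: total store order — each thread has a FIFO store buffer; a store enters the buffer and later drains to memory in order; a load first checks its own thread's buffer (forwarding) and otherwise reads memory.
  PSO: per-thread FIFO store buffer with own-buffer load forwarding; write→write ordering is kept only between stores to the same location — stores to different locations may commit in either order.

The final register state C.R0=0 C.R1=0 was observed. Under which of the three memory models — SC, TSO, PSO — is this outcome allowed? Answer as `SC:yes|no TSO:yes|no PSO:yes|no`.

SC:yes TSO:yes PSO:yes

outcome vector order: (C.R0,C.R1)
SC (7): 0/0; 0/1; 0/2; 1/1; 1/2; 2/1; 2/2
TSO (7): 0/0; 0/1; 0/2; 1/1; 1/2; 2/1; 2/2
PSO (7): 0/0; 0/1; 0/2; 1/1; 1/2; 2/1; 2/2
target 0/0 ∈ {SC,TSO,PSO}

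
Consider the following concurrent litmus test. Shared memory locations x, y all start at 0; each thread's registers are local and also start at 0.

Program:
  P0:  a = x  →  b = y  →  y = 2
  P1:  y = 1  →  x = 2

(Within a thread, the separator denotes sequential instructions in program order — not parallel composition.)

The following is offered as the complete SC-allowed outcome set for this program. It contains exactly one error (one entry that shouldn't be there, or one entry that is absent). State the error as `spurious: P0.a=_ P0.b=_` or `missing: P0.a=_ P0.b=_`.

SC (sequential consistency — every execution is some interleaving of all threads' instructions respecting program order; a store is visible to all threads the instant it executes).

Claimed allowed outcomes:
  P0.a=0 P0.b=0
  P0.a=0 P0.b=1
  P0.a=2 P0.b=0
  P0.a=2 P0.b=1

outcome vector order: (P0.a,P0.b)
[SC] allowed = {(0,0), (0,1), (2,1)}
claimed∖SC = {(2,0)}

spurious: P0.a=2 P0.b=0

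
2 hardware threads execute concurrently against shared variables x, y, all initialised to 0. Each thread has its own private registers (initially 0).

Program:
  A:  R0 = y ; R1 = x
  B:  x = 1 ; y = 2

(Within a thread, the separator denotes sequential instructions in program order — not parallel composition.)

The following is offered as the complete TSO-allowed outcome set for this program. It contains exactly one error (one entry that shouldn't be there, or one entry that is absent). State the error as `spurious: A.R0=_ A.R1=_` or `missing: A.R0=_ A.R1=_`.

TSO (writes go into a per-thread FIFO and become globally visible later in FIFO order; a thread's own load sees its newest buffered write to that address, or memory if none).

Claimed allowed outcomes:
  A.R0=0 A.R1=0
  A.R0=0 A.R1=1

outcome vector order: (A.R0,A.R1)
[TSO] allowed = {00; 01; 21}
TSO∖claimed = {21}

missing: A.R0=2 A.R1=1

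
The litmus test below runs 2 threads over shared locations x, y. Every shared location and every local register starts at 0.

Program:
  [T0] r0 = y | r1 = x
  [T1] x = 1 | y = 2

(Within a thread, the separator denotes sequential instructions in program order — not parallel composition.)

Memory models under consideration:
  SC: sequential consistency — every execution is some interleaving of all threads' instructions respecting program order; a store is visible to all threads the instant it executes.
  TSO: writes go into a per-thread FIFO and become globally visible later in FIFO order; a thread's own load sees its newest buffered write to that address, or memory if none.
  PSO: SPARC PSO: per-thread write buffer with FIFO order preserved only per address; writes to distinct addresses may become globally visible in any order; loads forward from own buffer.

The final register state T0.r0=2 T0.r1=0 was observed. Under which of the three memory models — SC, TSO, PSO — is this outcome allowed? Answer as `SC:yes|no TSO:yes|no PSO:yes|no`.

SC:no TSO:no PSO:yes

outcome vector order: (T0.r0,T0.r1)
SC: 3 outcomes — {0/0; 0/1; 2/1}
TSO: 3 outcomes — {0/0; 0/1; 2/1}
PSO: 4 outcomes — {0/0; 0/1; 2/0; 2/1}
target 2/0 ∈ {PSO}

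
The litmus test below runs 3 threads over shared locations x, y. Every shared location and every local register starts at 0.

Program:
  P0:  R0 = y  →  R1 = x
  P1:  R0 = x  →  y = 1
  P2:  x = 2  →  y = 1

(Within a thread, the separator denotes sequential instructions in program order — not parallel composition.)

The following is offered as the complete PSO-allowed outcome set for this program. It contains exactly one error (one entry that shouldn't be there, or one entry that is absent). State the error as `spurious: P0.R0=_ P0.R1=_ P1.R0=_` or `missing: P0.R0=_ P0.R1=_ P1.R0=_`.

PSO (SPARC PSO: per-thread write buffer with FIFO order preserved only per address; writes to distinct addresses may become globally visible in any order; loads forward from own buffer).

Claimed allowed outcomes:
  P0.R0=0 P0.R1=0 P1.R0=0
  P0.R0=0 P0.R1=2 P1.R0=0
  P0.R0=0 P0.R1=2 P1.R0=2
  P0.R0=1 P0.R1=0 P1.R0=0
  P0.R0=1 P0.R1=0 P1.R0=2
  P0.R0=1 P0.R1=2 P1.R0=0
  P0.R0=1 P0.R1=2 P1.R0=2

missing: P0.R0=0 P0.R1=0 P1.R0=2

outcome vector order: (P0.R0,P0.R1,P1.R0)
[PSO] allowed = {<0 0 0>; <0 0 2>; <0 2 0>; <0 2 2>; <1 0 0>; <1 0 2>; <1 2 0>; <1 2 2>}
PSO∖claimed = {<0 0 2>}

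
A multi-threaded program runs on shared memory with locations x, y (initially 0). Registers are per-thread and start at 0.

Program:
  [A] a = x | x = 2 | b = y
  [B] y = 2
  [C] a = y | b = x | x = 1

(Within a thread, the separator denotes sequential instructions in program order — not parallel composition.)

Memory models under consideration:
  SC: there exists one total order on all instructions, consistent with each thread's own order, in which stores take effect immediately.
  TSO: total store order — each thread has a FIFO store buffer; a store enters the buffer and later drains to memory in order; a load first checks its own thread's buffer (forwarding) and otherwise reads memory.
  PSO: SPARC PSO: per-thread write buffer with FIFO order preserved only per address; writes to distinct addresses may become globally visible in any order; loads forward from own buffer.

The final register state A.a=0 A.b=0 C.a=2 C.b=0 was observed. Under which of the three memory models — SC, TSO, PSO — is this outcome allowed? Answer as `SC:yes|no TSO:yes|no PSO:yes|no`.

outcome vector order: (A.a,A.b,C.a,C.b)
SC: 10 outcomes — {0/0/0/0; 0/0/0/2; 0/0/2/2; 0/2/0/0; 0/2/0/2; 0/2/2/0; 0/2/2/2; 1/0/0/0; 1/2/0/0; 1/2/2/0}
TSO: 11 outcomes — {0/0/0/0; 0/0/0/2; 0/0/2/0; 0/0/2/2; 0/2/0/0; 0/2/0/2; 0/2/2/0; 0/2/2/2; 1/0/0/0; 1/2/0/0; 1/2/2/0}
PSO: 11 outcomes — {0/0/0/0; 0/0/0/2; 0/0/2/0; 0/0/2/2; 0/2/0/0; 0/2/0/2; 0/2/2/0; 0/2/2/2; 1/0/0/0; 1/2/0/0; 1/2/2/0}
target 0/0/2/0 ∈ {TSO,PSO}

SC:no TSO:yes PSO:yes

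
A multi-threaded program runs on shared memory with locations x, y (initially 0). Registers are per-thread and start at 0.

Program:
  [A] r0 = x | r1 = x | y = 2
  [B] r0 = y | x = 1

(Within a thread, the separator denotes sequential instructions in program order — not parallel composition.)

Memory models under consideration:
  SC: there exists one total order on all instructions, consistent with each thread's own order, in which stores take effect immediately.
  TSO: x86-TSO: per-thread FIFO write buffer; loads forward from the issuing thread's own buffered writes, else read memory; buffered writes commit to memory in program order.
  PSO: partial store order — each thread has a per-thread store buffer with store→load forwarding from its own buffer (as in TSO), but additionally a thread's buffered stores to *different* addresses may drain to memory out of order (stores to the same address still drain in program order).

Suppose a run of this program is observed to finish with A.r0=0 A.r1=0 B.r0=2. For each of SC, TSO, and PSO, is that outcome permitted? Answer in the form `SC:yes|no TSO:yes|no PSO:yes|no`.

SC:yes TSO:yes PSO:yes

outcome vector order: (A.r0,A.r1,B.r0)
SC: 4 outcomes — {(0,0,0), (0,0,2), (0,1,0), (1,1,0)}
TSO: 4 outcomes — {(0,0,0), (0,0,2), (0,1,0), (1,1,0)}
PSO: 4 outcomes — {(0,0,0), (0,0,2), (0,1,0), (1,1,0)}
target (0,0,2) ∈ {SC,TSO,PSO}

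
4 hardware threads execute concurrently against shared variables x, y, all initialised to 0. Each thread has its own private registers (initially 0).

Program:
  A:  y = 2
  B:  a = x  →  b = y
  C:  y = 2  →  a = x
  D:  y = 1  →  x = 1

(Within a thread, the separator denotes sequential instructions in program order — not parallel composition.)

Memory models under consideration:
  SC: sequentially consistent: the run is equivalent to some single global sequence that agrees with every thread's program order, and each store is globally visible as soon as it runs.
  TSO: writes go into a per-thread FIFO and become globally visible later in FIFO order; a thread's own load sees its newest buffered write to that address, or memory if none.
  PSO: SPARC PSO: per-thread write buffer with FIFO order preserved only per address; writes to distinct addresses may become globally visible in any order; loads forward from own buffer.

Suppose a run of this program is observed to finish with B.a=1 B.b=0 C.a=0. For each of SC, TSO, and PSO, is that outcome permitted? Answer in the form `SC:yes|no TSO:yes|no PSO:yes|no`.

SC:no TSO:no PSO:yes

outcome vector order: (B.a,B.b,C.a)
SC: 10 outcomes — {(0,0,0), (0,0,1), (0,1,0), (0,1,1), (0,2,0), (0,2,1), (1,1,0), (1,1,1), (1,2,0), (1,2,1)}
TSO: 10 outcomes — {(0,0,0), (0,0,1), (0,1,0), (0,1,1), (0,2,0), (0,2,1), (1,1,0), (1,1,1), (1,2,0), (1,2,1)}
PSO: 12 outcomes — {(0,0,0), (0,0,1), (0,1,0), (0,1,1), (0,2,0), (0,2,1), (1,0,0), (1,0,1), (1,1,0), (1,1,1), (1,2,0), (1,2,1)}
target (1,0,0) ∈ {PSO}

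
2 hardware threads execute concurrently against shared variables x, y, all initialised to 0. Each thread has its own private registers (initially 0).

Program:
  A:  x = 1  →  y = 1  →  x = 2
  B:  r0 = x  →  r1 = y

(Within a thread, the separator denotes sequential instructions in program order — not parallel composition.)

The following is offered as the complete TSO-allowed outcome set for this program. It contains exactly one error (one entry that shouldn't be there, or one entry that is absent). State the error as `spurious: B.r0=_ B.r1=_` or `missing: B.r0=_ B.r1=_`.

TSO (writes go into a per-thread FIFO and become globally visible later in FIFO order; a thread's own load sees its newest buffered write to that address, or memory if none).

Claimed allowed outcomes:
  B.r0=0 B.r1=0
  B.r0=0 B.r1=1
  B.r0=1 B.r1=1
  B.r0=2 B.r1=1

missing: B.r0=1 B.r1=0

outcome vector order: (B.r0,B.r1)
[TSO] allowed = {<0 0> <0 1> <1 0> <1 1> <2 1>}
TSO∖claimed = {<1 0>}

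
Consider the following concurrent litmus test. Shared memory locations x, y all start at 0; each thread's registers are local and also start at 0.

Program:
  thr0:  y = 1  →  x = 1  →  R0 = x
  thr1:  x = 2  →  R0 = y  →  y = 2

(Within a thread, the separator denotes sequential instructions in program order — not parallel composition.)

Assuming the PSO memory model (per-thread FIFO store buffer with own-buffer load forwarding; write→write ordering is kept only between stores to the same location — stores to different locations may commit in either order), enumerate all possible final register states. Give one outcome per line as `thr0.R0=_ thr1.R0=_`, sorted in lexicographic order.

thr0.R0=1 thr1.R0=0
thr0.R0=1 thr1.R0=1
thr0.R0=2 thr1.R0=0
thr0.R0=2 thr1.R0=1

outcome vector order: (thr0.R0,thr1.R0)
|PSO outcomes| = 4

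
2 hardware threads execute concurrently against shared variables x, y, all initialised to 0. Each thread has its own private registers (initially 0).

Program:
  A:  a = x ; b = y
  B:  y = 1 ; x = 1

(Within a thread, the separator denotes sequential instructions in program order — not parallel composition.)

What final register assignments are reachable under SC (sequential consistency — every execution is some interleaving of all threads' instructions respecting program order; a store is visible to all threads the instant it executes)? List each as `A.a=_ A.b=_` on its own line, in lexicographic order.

outcome vector order: (A.a,A.b)
|SC outcomes| = 3

A.a=0 A.b=0
A.a=0 A.b=1
A.a=1 A.b=1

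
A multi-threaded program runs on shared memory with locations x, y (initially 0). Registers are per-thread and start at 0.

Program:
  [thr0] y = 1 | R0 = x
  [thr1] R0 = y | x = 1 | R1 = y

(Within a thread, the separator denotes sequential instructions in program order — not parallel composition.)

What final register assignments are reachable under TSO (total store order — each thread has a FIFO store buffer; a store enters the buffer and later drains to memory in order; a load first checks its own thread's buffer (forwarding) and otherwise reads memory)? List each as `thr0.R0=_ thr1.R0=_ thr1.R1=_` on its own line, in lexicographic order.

outcome vector order: (thr0.R0,thr1.R0,thr1.R1)
|TSO outcomes| = 6

thr0.R0=0 thr1.R0=0 thr1.R1=0
thr0.R0=0 thr1.R0=0 thr1.R1=1
thr0.R0=0 thr1.R0=1 thr1.R1=1
thr0.R0=1 thr1.R0=0 thr1.R1=0
thr0.R0=1 thr1.R0=0 thr1.R1=1
thr0.R0=1 thr1.R0=1 thr1.R1=1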